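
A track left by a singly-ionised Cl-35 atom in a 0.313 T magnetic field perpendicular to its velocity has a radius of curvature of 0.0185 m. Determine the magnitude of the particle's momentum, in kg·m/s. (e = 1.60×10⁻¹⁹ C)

p ≈ 9.26×10^-22 kg·m/s

Since qvB = mv²/r, the momentum p = mv = qBr.
p = (1×1.60×10^-19)(0.313)(0.0185) = 9.26×10^-22 kg·m/s.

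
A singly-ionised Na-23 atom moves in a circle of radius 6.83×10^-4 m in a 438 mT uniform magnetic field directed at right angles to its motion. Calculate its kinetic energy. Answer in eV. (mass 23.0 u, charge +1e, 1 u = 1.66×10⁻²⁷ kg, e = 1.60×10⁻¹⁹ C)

K ≈ 0.188 eV

v = qBr/m = (1×1.60×10^-19)(0.438)(6.83×10^-4) / (3.82×10^-26) = 1250 m/s.
K = ½mv² = 0.5·(3.82×10^-26)·(1250)² = 3.00×10^-20 J = 0.188 eV.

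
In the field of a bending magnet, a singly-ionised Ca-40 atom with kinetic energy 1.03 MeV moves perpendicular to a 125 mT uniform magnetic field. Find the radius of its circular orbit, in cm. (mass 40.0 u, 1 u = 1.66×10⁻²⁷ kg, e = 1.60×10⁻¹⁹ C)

Convert the energy: K = 1.03 MeV = 1.65×10^-13 J.
v = √(2K/m) = √(2·1.65×10^-13/6.64×10^-26) = 2.23×10^6 m/s.
r = mv/(qB) = (6.64×10^-26)(2.23×10^6) / [(1×1.60×10^-19)(0.125)] = 7.40 m.

r ≈ 740 cm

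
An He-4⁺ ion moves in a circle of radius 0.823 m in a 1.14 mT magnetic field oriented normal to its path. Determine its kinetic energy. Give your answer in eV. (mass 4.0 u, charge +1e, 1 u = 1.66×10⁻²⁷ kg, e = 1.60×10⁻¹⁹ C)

v = qBr/m = (1×1.60×10^-19)(1.14×10^-3)(0.823) / (6.64×10^-27) = 2.26×10^4 m/s.
K = ½mv² = 0.5·(6.64×10^-27)·(2.26×10^4)² = 1.70×10^-18 J = 10.6 eV.

K ≈ 10.6 eV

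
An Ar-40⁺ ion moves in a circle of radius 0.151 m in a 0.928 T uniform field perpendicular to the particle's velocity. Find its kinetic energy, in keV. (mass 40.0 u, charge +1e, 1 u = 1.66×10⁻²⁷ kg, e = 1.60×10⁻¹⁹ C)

K ≈ 23.7 keV

v = qBr/m = (1×1.60×10^-19)(0.928)(0.151) / (6.64×10^-26) = 3.38×10^5 m/s.
K = ½mv² = 0.5·(6.64×10^-26)·(3.38×10^5)² = 3.79×10^-15 J = 23.7 keV.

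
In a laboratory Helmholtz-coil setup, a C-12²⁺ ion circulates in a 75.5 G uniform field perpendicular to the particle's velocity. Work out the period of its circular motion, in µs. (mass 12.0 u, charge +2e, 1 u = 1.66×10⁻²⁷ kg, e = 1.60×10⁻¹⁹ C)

The cyclotron period is independent of speed: T = 2πm/(qB).
T = 2π(1.99×10^-26) / [(2×1.60×10^-19)(7.55×10^-3)] = 5.18×10^-5 s.

T ≈ 51.8 µs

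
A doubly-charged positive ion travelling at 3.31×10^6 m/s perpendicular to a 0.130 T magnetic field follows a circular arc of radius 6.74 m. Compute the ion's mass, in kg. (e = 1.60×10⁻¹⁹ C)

m ≈ 8.47×10^-26 kg

qvB = mv²/r ⇒ m = qBr/v.
m = (2×1.60×10^-19)(0.130)(6.74) / (3.31×10^6) = 8.47×10^-26 kg.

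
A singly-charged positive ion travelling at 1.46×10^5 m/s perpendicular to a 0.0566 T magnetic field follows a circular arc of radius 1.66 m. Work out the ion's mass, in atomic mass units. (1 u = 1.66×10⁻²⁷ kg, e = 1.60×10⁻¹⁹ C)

m ≈ 62.0 u

qvB = mv²/r ⇒ m = qBr/v.
m = (1×1.60×10^-19)(0.0566)(1.66) / (1.46×10^5) = 1.03×10^-25 kg = 62.0 u.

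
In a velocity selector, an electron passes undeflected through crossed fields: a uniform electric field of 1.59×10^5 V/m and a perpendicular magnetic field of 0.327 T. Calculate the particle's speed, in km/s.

For zero net force, qE = qvB, so v = E/B.
v = (1.59×10^5) / (0.327) = 4.86×10^5 m/s.

v ≈ 486 km/s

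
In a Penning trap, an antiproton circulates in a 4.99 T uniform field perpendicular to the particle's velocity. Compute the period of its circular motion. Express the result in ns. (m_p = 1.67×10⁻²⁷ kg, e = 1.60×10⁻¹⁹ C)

T ≈ 13.1 ns

The cyclotron period is independent of speed: T = 2πm/(qB).
T = 2π(1.67×10^-27) / [(1×1.60×10^-19)(4.99)] = 1.31×10^-8 s.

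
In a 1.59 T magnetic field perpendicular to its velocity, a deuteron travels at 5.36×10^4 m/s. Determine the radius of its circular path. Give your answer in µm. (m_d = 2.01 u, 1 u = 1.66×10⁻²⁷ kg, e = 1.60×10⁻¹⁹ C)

The magnetic force provides the centripetal force: qvB = mv²/r, so r = mv/(qB).
r = (3.34×10^-27 kg)(5.36×10^4 m/s) / [(1×1.60×10^-19 C)(1.59 T)] = 7.03×10^-4 m.

r ≈ 703 µm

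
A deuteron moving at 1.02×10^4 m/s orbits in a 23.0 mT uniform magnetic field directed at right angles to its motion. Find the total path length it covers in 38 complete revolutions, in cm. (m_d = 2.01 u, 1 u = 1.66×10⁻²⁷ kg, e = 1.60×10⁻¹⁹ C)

r = mv/(qB) = 9.25×10^-3 m, so one revolution covers 2πr = 0.0581 m.
In 38 revolutions: L = 38·2πr = 2.21 m.

L ≈ 221 cm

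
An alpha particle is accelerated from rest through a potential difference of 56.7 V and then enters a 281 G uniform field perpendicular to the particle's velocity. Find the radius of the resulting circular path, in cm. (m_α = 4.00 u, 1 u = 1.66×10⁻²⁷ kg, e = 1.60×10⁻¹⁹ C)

The kinetic energy gained is K = qV = (2×1.60×10^-19)(56.7) = 1.81×10^-17 J.
v = √(2K/m) = 7.39×10^4 m/s.
r = mv/(qB) = (6.64×10^-27)(7.39×10^4) / [(2×1.60×10^-19)(0.0281)] = 0.0546 m.

r ≈ 5.46 cm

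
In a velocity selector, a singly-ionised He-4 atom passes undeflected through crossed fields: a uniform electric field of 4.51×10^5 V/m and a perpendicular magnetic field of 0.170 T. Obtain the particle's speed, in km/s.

v ≈ 2650 km/s

For zero net force, qE = qvB, so v = E/B.
v = (4.51×10^5) / (0.170) = 2.65×10^6 m/s.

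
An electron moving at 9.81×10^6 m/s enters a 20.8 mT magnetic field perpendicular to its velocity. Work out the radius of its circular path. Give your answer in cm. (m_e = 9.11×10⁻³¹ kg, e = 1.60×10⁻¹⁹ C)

The magnetic force provides the centripetal force: qvB = mv²/r, so r = mv/(qB).
r = (9.11×10^-31 kg)(9.81×10^6 m/s) / [(1×1.60×10^-19 C)(0.0208 T)] = 2.69×10^-3 m.

r ≈ 0.269 cm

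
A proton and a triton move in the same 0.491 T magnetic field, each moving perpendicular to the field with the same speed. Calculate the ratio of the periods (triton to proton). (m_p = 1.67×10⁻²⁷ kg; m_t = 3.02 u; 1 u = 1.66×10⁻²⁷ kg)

T = 2πm/(qB) is independent of speed, so T₂/T₁ = (m₂/q₂)/(m₁/q₁).
T_{triton}/T_{proton} = (5.01×10^-27/1e) / (1.67×10^-27/1e) = 3.00.

ratio ≈ 3.00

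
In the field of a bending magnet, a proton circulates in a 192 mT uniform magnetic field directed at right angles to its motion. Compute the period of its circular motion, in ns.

T ≈ 342 ns

The cyclotron period is independent of speed: T = 2πm/(qB).
T = 2π(1.67×10^-27) / [(1×1.60×10^-19)(0.192)] = 3.42×10^-7 s.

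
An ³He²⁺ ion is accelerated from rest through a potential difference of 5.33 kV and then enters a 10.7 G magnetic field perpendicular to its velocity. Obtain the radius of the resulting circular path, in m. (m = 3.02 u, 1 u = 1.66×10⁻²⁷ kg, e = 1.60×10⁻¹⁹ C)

r ≈ 12.1 m

The kinetic energy gained is K = qV = (2×1.60×10^-19)(5330) = 1.71×10^-15 J.
v = √(2K/m) = 8.25×10^5 m/s.
r = mv/(qB) = (5.01×10^-27)(8.25×10^5) / [(2×1.60×10^-19)(1.07×10^-3)] = 12.1 m.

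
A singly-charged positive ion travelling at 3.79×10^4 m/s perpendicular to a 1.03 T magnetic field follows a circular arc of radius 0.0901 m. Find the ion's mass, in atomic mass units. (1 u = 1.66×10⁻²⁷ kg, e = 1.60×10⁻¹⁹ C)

qvB = mv²/r ⇒ m = qBr/v.
m = (1×1.60×10^-19)(1.03)(0.0901) / (3.79×10^4) = 3.92×10^-25 kg = 236 u.

m ≈ 236 u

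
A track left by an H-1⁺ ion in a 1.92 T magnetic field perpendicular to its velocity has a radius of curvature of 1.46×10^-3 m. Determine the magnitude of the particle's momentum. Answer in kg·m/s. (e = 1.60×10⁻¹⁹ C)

Since qvB = mv²/r, the momentum p = mv = qBr.
p = (1×1.60×10^-19)(1.92)(1.46×10^-3) = 4.49×10^-22 kg·m/s.

p ≈ 4.49×10^-22 kg·m/s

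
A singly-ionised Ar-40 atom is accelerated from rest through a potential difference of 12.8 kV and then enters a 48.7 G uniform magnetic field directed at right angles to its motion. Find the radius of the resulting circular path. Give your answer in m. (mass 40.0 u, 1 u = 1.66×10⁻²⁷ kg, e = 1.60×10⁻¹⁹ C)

The kinetic energy gained is K = qV = (1×1.60×10^-19)(1.28×10^4) = 2.05×10^-15 J.
v = √(2K/m) = 2.48×10^5 m/s.
r = mv/(qB) = (6.64×10^-26)(2.48×10^5) / [(1×1.60×10^-19)(4.87×10^-3)] = 21.2 m.

r ≈ 21.2 m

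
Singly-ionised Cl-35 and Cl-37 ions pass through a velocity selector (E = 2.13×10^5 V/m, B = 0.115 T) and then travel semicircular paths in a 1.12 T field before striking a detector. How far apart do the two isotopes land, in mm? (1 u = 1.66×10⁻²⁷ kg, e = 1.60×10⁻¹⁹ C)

Both emerge at v = E/B₁ = 1.85×10^6 m/s.
r = mv/(qB₂), so r₁ = 0.6005 m and r₂ = 0.6348 m, giving Δr = 0.0343 m.
After a semicircle each ion lands a diameter 2r from the entry slit, so the separation is 2Δr = 0.0686 m.

Δd ≈ 68.6 mm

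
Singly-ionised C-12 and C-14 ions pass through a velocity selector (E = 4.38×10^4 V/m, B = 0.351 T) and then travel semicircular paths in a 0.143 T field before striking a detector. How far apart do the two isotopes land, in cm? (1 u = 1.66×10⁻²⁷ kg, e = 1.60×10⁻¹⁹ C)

Δd ≈ 3.62 cm

Both emerge at v = E/B₁ = 1.25×10^5 m/s.
r = mv/(qB₂), so r₁ = 0.1086 m and r₂ = 0.1267 m, giving Δr = 0.0181 m.
After a semicircle each ion lands a diameter 2r from the entry slit, so the separation is 2Δr = 0.0362 m.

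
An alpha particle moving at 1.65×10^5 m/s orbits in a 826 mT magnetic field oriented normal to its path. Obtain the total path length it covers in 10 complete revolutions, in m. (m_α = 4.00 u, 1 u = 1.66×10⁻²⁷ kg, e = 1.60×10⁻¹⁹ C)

r = mv/(qB) = 4.14×10^-3 m, so one revolution covers 2πr = 0.0260 m.
In 10 revolutions: L = 10·2πr = 0.260 m.

L ≈ 0.260 m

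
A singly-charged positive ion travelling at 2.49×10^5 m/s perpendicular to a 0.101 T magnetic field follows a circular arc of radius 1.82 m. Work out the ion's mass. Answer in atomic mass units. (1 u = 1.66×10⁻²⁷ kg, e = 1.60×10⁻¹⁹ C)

m ≈ 71.2 u

qvB = mv²/r ⇒ m = qBr/v.
m = (1×1.60×10^-19)(0.101)(1.82) / (2.49×10^5) = 1.18×10^-25 kg = 71.2 u.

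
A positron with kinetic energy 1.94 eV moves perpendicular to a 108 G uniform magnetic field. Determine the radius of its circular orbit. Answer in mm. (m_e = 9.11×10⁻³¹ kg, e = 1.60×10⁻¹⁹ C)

Convert the energy: K = 1.94 eV = 3.10×10^-19 J.
v = √(2K/m) = √(2·3.10×10^-19/9.11×10^-31) = 8.25×10^5 m/s.
r = mv/(qB) = (9.11×10^-31)(8.25×10^5) / [(1×1.60×10^-19)(0.0108)] = 4.35×10^-4 m.

r ≈ 0.435 mm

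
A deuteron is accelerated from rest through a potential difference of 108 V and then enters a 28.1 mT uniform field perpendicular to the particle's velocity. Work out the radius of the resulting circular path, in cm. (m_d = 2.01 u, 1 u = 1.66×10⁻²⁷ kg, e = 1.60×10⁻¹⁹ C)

r ≈ 7.55 cm

The kinetic energy gained is K = qV = (1×1.60×10^-19)(108) = 1.73×10^-17 J.
v = √(2K/m) = 1.02×10^5 m/s.
r = mv/(qB) = (3.34×10^-27)(1.02×10^5) / [(1×1.60×10^-19)(0.0281)] = 0.0755 m.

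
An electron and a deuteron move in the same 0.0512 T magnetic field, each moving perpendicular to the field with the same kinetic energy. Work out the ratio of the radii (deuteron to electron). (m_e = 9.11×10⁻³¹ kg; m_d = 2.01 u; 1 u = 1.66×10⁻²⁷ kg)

ratio ≈ 60.5

r = √(2mK)/(qB) ⇒ at equal K, r ∝ √m/q.
r_{deuteron}/r_{electron} = 60.5.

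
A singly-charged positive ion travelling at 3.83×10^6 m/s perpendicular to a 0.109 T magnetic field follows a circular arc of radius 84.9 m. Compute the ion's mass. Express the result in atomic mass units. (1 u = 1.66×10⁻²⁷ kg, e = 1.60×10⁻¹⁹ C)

qvB = mv²/r ⇒ m = qBr/v.
m = (1×1.60×10^-19)(0.109)(84.9) / (3.83×10^6) = 3.87×10^-25 kg = 233 u.

m ≈ 233 u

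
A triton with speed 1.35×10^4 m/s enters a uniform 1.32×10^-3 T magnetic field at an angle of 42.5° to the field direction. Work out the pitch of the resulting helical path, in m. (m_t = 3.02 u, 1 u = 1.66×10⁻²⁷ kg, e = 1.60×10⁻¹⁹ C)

pitch ≈ 1.48 m

The velocity component along B is v∥ = v cos42.5° = 9950 m/s.
The cyclotron period T = 2πm/(qB) = 1.49×10^-4 s is set by m, q, B alone.
Pitch = v∥·T = (9950)(1.49×10^-4) = 1.48 m.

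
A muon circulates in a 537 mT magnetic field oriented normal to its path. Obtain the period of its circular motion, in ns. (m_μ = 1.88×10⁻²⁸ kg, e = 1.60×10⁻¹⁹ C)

The cyclotron period is independent of speed: T = 2πm/(qB).
T = 2π(1.88×10^-28) / [(1×1.60×10^-19)(0.537)] = 1.37×10^-8 s.

T ≈ 13.7 ns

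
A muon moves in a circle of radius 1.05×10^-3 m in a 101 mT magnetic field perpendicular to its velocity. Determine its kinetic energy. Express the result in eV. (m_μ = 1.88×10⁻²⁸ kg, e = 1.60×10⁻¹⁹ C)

K ≈ 4.79 eV

v = qBr/m = (1×1.60×10^-19)(0.101)(1.05×10^-3) / (1.88×10^-28) = 9.03×10^4 m/s.
K = ½mv² = 0.5·(1.88×10^-28)·(9.03×10^4)² = 7.66×10^-19 J = 4.79 eV.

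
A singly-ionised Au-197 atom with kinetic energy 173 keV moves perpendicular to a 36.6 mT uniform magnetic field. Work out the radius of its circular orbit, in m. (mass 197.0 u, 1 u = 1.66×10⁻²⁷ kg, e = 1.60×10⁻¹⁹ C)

Convert the energy: K = 173 keV = 2.77×10^-14 J.
v = √(2K/m) = √(2·2.77×10^-14/3.27×10^-25) = 4.11×10^5 m/s.
r = mv/(qB) = (3.27×10^-25)(4.11×10^5) / [(1×1.60×10^-19)(0.0366)] = 23.0 m.

r ≈ 23.0 m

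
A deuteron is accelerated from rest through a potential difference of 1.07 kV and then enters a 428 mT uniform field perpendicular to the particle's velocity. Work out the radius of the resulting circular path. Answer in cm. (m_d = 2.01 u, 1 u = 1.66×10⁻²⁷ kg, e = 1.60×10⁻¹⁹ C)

The kinetic energy gained is K = qV = (1×1.60×10^-19)(1070) = 1.71×10^-16 J.
v = √(2K/m) = 3.20×10^5 m/s.
r = mv/(qB) = (3.34×10^-27)(3.20×10^5) / [(1×1.60×10^-19)(0.428)] = 0.0156 m.

r ≈ 1.56 cm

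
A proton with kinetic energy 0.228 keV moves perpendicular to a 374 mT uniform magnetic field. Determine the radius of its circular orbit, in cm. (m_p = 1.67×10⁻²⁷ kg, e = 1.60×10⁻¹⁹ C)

r ≈ 0.583 cm

Convert the energy: K = 0.228 keV = 3.65×10^-17 J.
v = √(2K/m) = √(2·3.65×10^-17/1.67×10^-27) = 2.09×10^5 m/s.
r = mv/(qB) = (1.67×10^-27)(2.09×10^5) / [(1×1.60×10^-19)(0.374)] = 5.83×10^-3 m.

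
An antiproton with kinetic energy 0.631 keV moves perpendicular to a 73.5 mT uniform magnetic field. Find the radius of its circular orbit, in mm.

Convert the energy: K = 0.631 keV = 1.01×10^-16 J.
v = √(2K/m) = √(2·1.01×10^-16/1.67×10^-27) = 3.48×10^5 m/s.
r = mv/(qB) = (1.67×10^-27)(3.48×10^5) / [(1×1.60×10^-19)(0.0735)] = 0.0494 m.

r ≈ 49.4 mm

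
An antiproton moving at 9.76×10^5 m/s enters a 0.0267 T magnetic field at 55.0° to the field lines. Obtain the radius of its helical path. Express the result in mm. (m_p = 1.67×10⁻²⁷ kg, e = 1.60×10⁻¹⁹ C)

r ≈ 313 mm

Only the perpendicular component v⊥ = v sin55.0° = 7.99×10^5 m/s is bent by the field.
r = m v⊥ /(qB) = (1.67×10^-27)(7.99×10^5) / [(1×1.60×10^-19)(0.0267)] = 0.313 m.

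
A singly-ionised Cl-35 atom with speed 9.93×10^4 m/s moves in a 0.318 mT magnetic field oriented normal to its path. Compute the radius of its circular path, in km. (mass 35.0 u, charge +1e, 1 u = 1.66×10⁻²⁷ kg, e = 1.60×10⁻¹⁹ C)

The magnetic force provides the centripetal force: qvB = mv²/r, so r = mv/(qB).
r = (5.81×10^-26 kg)(9.93×10^4 m/s) / [(1×1.60×10^-19 C)(3.18×10^-4 T)] = 113 m.

r ≈ 0.113 km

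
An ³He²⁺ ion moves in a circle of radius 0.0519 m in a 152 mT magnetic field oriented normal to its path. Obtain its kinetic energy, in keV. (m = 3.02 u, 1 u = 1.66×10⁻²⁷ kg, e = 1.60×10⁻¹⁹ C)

K ≈ 3.97 keV

v = qBr/m = (2×1.60×10^-19)(0.152)(0.0519) / (5.01×10^-27) = 5.04×10^5 m/s.
K = ½mv² = 0.5·(5.01×10^-27)·(5.04×10^5)² = 6.36×10^-16 J = 3.97 keV.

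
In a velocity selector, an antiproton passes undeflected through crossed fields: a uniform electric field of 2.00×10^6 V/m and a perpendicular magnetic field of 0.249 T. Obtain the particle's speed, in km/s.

v ≈ 8030 km/s

For zero net force, qE = qvB, so v = E/B.
v = (2.00×10^6) / (0.249) = 8.03×10^6 m/s.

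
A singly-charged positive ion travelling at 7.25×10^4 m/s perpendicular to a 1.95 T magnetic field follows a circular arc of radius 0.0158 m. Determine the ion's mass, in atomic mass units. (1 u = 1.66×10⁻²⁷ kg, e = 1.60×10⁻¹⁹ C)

m ≈ 41.0 u

qvB = mv²/r ⇒ m = qBr/v.
m = (1×1.60×10^-19)(1.95)(0.0158) / (7.25×10^4) = 6.80×10^-26 kg = 41.0 u.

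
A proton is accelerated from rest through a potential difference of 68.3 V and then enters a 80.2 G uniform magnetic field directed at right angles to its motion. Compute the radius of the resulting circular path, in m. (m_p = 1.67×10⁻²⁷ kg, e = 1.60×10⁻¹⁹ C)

r ≈ 0.149 m

The kinetic energy gained is K = qV = (1×1.60×10^-19)(68.3) = 1.09×10^-17 J.
v = √(2K/m) = 1.14×10^5 m/s.
r = mv/(qB) = (1.67×10^-27)(1.14×10^5) / [(1×1.60×10^-19)(8.02×10^-3)] = 0.149 m.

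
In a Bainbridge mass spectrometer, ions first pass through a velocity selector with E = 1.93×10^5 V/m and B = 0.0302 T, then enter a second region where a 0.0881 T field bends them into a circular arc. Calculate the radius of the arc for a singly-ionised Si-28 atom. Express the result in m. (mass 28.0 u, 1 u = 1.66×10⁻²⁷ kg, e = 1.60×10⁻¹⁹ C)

r ≈ 21.1 m

The selector passes v = E/B = 1.93×10^5/0.0302 = 6.39×10^6 m/s.
In the deflection region, r = mv/(qB₂) = (4.65×10^-26)(6.39×10^6) / [(1×1.60×10^-19)(0.0881)] = 21.1 m.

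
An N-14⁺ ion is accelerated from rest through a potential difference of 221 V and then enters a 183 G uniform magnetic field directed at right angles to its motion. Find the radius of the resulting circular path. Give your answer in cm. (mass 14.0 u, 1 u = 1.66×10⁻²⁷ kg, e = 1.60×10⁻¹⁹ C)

r ≈ 43.8 cm

The kinetic energy gained is K = qV = (1×1.60×10^-19)(221) = 3.54×10^-17 J.
v = √(2K/m) = 5.52×10^4 m/s.
r = mv/(qB) = (2.32×10^-26)(5.52×10^4) / [(1×1.60×10^-19)(0.0183)] = 0.438 m.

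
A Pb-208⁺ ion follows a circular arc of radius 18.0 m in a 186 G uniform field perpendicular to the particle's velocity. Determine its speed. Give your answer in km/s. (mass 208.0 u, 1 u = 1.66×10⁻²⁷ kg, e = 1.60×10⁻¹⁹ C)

v ≈ 155 km/s

From qvB = mv²/r, v = qBr/m.
v = (1×1.60×10^-19)(0.0186)(18.0) / (3.45×10^-25) = 1.55×10^5 m/s.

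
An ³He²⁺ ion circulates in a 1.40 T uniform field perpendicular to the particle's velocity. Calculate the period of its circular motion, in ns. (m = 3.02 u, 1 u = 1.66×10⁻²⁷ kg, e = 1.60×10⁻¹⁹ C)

T ≈ 70.3 ns

The cyclotron period is independent of speed: T = 2πm/(qB).
T = 2π(5.01×10^-27) / [(2×1.60×10^-19)(1.40)] = 7.03×10^-8 s.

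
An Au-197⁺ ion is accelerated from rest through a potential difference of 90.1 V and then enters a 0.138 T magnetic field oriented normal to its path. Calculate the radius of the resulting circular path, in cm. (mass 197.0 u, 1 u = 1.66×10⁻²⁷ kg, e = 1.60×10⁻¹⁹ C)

The kinetic energy gained is K = qV = (1×1.60×10^-19)(90.1) = 1.44×10^-17 J.
v = √(2K/m) = 9390 m/s.
r = mv/(qB) = (3.27×10^-25)(9390) / [(1×1.60×10^-19)(0.138)] = 0.139 m.

r ≈ 13.9 cm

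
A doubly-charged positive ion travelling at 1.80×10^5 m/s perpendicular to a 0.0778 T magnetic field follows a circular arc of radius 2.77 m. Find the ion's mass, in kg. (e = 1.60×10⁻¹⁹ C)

m ≈ 3.83×10^-25 kg

qvB = mv²/r ⇒ m = qBr/v.
m = (2×1.60×10^-19)(0.0778)(2.77) / (1.80×10^5) = 3.83×10^-25 kg.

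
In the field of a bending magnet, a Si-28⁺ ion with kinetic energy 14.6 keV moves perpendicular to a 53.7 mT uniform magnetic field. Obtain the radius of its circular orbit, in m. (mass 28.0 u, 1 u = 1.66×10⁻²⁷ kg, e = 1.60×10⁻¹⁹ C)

r ≈ 1.72 m

Convert the energy: K = 14.6 keV = 2.34×10^-15 J.
v = √(2K/m) = √(2·2.34×10^-15/4.65×10^-26) = 3.17×10^5 m/s.
r = mv/(qB) = (4.65×10^-26)(3.17×10^5) / [(1×1.60×10^-19)(0.0537)] = 1.72 m.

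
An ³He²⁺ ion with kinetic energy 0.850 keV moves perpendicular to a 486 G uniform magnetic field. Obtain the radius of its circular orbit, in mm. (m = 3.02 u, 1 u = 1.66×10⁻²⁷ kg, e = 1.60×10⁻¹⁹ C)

r ≈ 75.1 mm

Convert the energy: K = 0.850 keV = 1.36×10^-16 J.
v = √(2K/m) = √(2·1.36×10^-16/5.01×10^-27) = 2.33×10^5 m/s.
r = mv/(qB) = (5.01×10^-27)(2.33×10^5) / [(2×1.60×10^-19)(0.0486)] = 0.0751 m.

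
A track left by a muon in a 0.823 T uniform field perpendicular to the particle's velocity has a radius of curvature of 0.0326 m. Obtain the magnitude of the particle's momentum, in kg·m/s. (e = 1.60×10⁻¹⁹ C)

Since qvB = mv²/r, the momentum p = mv = qBr.
p = (1×1.60×10^-19)(0.823)(0.0326) = 4.29×10^-21 kg·m/s.

p ≈ 4.29×10^-21 kg·m/s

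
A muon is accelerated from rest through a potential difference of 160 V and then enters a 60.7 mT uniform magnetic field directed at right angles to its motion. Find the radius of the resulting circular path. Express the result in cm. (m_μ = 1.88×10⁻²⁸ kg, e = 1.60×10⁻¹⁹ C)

The kinetic energy gained is K = qV = (1×1.60×10^-19)(160) = 2.56×10^-17 J.
v = √(2K/m) = 5.22×10^5 m/s.
r = mv/(qB) = (1.88×10^-28)(5.22×10^5) / [(1×1.60×10^-19)(0.0607)] = 0.0101 m.

r ≈ 1.01 cm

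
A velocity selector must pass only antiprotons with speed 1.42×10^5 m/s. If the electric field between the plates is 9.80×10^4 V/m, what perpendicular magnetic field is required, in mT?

qE = qvB ⇒ B = E/v = (9.80×10^4) / (1.42×10^5) = 0.690 T.

B ≈ 690 mT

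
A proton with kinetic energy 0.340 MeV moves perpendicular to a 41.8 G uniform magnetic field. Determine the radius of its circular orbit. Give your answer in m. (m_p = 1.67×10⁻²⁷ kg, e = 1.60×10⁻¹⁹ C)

r ≈ 20.2 m

Convert the energy: K = 0.340 MeV = 5.44×10^-14 J.
v = √(2K/m) = √(2·5.44×10^-14/1.67×10^-27) = 8.07×10^6 m/s.
r = mv/(qB) = (1.67×10^-27)(8.07×10^6) / [(1×1.60×10^-19)(4.18×10^-3)] = 20.2 m.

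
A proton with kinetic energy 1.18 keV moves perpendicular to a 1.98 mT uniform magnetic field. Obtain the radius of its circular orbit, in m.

Convert the energy: K = 1.18 keV = 1.89×10^-16 J.
v = √(2K/m) = √(2·1.89×10^-16/1.67×10^-27) = 4.76×10^5 m/s.
r = mv/(qB) = (1.67×10^-27)(4.76×10^5) / [(1×1.60×10^-19)(1.98×10^-3)] = 2.51 m.

r ≈ 2.51 m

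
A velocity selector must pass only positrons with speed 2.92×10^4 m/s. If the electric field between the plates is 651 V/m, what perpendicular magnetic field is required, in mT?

qE = qvB ⇒ B = E/v = (651) / (2.92×10^4) = 0.0223 T.

B ≈ 22.3 mT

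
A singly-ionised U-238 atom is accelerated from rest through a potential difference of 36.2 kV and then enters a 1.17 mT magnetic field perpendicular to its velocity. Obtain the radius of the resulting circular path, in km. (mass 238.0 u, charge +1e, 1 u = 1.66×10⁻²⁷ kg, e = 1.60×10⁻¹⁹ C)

The kinetic energy gained is K = qV = (1×1.60×10^-19)(3.62×10^4) = 5.79×10^-15 J.
v = √(2K/m) = 1.71×10^5 m/s.
r = mv/(qB) = (3.95×10^-25)(1.71×10^5) / [(1×1.60×10^-19)(1.17×10^-3)] = 361 m.

r ≈ 0.361 km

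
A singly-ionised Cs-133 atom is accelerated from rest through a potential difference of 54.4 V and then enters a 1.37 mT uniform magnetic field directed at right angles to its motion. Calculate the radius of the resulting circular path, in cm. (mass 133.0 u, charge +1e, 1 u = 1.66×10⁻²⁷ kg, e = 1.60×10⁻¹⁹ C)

The kinetic energy gained is K = qV = (1×1.60×10^-19)(54.4) = 8.70×10^-18 J.
v = √(2K/m) = 8880 m/s.
r = mv/(qB) = (2.21×10^-25)(8880) / [(1×1.60×10^-19)(1.37×10^-3)] = 8.94 m.

r ≈ 894 cm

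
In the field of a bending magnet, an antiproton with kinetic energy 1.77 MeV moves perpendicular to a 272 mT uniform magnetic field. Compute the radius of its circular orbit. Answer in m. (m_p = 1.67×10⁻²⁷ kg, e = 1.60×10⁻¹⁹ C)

Convert the energy: K = 1.77 MeV = 2.83×10^-13 J.
v = √(2K/m) = √(2·2.83×10^-13/1.67×10^-27) = 1.84×10^7 m/s.
r = mv/(qB) = (1.67×10^-27)(1.84×10^7) / [(1×1.60×10^-19)(0.272)] = 0.707 m.

r ≈ 0.707 m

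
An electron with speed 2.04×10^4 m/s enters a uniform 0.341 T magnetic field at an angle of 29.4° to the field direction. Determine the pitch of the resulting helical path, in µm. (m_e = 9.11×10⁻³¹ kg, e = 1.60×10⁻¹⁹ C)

pitch ≈ 1.86 µm

The velocity component along B is v∥ = v cos29.4° = 1.78×10^4 m/s.
The cyclotron period T = 2πm/(qB) = 1.05×10^-10 s is set by m, q, B alone.
Pitch = v∥·T = (1.78×10^4)(1.05×10^-10) = 1.86×10^-6 m.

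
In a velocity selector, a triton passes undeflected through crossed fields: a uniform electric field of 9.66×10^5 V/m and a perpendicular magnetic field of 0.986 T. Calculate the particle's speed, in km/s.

For zero net force, qE = qvB, so v = E/B.
v = (9.66×10^5) / (0.986) = 9.80×10^5 m/s.

v ≈ 980 km/s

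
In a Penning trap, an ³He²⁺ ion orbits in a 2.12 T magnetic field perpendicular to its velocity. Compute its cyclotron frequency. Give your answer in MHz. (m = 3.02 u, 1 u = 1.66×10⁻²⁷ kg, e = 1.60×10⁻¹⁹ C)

f ≈ 21.5 MHz

f = qB/(2πm) = (2×1.60×10^-19)(2.12) / [2π(5.01×10^-27)] = 2.15×10^7 Hz.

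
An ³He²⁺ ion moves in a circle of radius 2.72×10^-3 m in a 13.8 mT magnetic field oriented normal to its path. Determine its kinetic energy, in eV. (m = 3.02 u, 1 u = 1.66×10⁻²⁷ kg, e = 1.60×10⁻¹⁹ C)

v = qBr/m = (2×1.60×10^-19)(0.0138)(2.72×10^-3) / (5.01×10^-27) = 2400 m/s.
K = ½mv² = 0.5·(5.01×10^-27)·(2400)² = 1.44×10^-20 J = 0.0899 eV.

K ≈ 0.0899 eV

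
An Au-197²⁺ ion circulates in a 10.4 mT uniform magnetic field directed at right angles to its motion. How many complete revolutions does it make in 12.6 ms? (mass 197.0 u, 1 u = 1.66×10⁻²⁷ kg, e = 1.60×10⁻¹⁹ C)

N = 20

T = 2πm/(qB) = 2π(3.2702×10^-25) / [(2×1.60×10^-19)(0.0104)] = 6.1741×10^-4 s.
N = t/T = 0.0126 / 6.1741×10^-4 ≈ 20.41, so 20 complete revolutions.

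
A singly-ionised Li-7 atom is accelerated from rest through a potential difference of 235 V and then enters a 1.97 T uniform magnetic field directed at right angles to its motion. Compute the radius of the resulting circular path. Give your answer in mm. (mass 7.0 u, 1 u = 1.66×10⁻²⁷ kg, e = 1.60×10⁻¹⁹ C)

The kinetic energy gained is K = qV = (1×1.60×10^-19)(235) = 3.76×10^-17 J.
v = √(2K/m) = 8.04×10^4 m/s.
r = mv/(qB) = (1.16×10^-26)(8.04×10^4) / [(1×1.60×10^-19)(1.97)] = 2.97×10^-3 m.

r ≈ 2.97 mm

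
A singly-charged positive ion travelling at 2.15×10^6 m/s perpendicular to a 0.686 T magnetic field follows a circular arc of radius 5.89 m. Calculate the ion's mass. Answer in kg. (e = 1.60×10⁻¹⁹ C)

m ≈ 3.01×10^-25 kg

qvB = mv²/r ⇒ m = qBr/v.
m = (1×1.60×10^-19)(0.686)(5.89) / (2.15×10^6) = 3.01×10^-25 kg.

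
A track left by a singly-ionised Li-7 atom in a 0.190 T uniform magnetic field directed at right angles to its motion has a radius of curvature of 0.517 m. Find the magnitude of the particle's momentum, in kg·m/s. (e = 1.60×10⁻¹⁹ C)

p ≈ 1.57×10^-20 kg·m/s

Since qvB = mv²/r, the momentum p = mv = qBr.
p = (1×1.60×10^-19)(0.190)(0.517) = 1.57×10^-20 kg·m/s.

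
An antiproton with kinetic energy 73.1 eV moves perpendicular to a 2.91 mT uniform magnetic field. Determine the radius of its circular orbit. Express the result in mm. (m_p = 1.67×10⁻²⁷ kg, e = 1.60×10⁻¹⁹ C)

r ≈ 425 mm

Convert the energy: K = 73.1 eV = 1.17×10^-17 J.
v = √(2K/m) = √(2·1.17×10^-17/1.67×10^-27) = 1.18×10^5 m/s.
r = mv/(qB) = (1.67×10^-27)(1.18×10^5) / [(1×1.60×10^-19)(2.91×10^-3)] = 0.425 m.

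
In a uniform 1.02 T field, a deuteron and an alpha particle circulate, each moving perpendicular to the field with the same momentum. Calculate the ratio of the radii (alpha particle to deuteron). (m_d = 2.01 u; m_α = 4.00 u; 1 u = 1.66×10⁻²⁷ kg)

ratio ≈ 0.500

r = p/(qB) ⇒ at equal p, r ∝ 1/q.
r_{alpha particle}/r_{deuteron} = 0.500.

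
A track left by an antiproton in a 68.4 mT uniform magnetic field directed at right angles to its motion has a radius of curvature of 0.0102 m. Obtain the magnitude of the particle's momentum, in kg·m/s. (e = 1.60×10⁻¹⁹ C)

p ≈ 1.12×10^-22 kg·m/s

Since qvB = mv²/r, the momentum p = mv = qBr.
p = (1×1.60×10^-19)(0.0684)(0.0102) = 1.12×10^-22 kg·m/s.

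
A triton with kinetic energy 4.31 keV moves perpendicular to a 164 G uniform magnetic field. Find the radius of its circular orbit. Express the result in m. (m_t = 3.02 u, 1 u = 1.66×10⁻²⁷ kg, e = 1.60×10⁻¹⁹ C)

Convert the energy: K = 4.31 keV = 6.90×10^-16 J.
v = √(2K/m) = √(2·6.90×10^-16/5.01×10^-27) = 5.25×10^5 m/s.
r = mv/(qB) = (5.01×10^-27)(5.25×10^5) / [(1×1.60×10^-19)(0.0164)] = 1.00 m.

r ≈ 1.00 m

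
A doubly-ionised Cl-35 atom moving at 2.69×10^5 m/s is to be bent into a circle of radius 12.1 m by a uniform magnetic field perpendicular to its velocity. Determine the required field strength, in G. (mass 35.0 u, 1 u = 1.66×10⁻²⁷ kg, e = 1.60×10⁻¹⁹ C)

qvB = mv²/r gives B = mv/(qr).
B = (5.81×10^-26)(2.69×10^5) / [(2×1.60×10^-19)(12.1)] = 4.04×10^-3 T.

B ≈ 40.4 G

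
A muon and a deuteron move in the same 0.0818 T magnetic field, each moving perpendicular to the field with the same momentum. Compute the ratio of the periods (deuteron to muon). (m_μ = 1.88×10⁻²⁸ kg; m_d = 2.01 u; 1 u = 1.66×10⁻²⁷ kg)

T = 2πm/(qB) is independent of speed, so T₂/T₁ = (m₂/q₂)/(m₁/q₁).
T_{deuteron}/T_{muon} = (3.34×10^-27/1e) / (1.88×10^-28/1e) = 17.7.

ratio ≈ 17.7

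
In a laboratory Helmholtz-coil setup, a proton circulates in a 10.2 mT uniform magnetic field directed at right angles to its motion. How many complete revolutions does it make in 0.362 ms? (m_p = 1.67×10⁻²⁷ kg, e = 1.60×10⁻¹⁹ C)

N = 56

T = 2πm/(qB) = 2π(1.67×10^-27) / [(1×1.60×10^-19)(0.0102)] = 6.4295×10^-6 s.
N = t/T = 3.62×10^-4 / 6.4295×10^-6 ≈ 56.30, so 56 complete revolutions.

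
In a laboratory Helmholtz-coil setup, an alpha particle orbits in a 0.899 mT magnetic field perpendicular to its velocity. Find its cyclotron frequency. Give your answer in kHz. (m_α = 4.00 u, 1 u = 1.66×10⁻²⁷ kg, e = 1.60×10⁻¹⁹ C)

f = qB/(2πm) = (2×1.60×10^-19)(8.99×10^-4) / [2π(6.64×10^-27)] = 6900 Hz.

f ≈ 6.90 kHz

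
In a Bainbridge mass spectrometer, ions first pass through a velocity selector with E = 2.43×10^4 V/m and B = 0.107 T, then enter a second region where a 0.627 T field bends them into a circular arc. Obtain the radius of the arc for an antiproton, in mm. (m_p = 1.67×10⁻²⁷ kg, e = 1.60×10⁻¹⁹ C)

r ≈ 3.78 mm

The selector passes v = E/B = 2.43×10^4/0.107 = 2.27×10^5 m/s.
In the deflection region, r = mv/(qB₂) = (1.67×10^-27)(2.27×10^5) / [(1×1.60×10^-19)(0.627)] = 3.78×10^-3 m.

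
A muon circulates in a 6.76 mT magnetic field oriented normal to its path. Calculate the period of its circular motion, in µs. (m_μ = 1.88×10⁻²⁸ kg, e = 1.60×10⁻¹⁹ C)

T ≈ 1.09 µs

The cyclotron period is independent of speed: T = 2πm/(qB).
T = 2π(1.88×10^-28) / [(1×1.60×10^-19)(6.76×10^-3)] = 1.09×10^-6 s.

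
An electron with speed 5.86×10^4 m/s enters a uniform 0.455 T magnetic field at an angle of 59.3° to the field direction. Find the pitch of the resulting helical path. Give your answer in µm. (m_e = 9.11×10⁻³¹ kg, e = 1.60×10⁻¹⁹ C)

pitch ≈ 2.35 µm

The velocity component along B is v∥ = v cos59.3° = 2.99×10^4 m/s.
The cyclotron period T = 2πm/(qB) = 7.86×10^-11 s is set by m, q, B alone.
Pitch = v∥·T = (2.99×10^4)(7.86×10^-11) = 2.35×10^-6 m.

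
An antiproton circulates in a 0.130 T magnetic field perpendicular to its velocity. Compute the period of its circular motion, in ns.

The cyclotron period is independent of speed: T = 2πm/(qB).
T = 2π(1.67×10^-27) / [(1×1.60×10^-19)(0.130)] = 5.04×10^-7 s.

T ≈ 504 ns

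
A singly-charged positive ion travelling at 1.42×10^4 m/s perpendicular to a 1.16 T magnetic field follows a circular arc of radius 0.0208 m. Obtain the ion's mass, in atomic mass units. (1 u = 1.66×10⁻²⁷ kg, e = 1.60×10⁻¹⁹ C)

m ≈ 164 u

qvB = mv²/r ⇒ m = qBr/v.
m = (1×1.60×10^-19)(1.16)(0.0208) / (1.42×10^4) = 2.72×10^-25 kg = 164 u.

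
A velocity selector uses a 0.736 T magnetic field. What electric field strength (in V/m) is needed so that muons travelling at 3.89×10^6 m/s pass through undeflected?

E ≈ 2.86×10^6 V/m

qE = qvB ⇒ E = vB = (3.89×10^6)(0.736) = 2.86×10^6 V/m.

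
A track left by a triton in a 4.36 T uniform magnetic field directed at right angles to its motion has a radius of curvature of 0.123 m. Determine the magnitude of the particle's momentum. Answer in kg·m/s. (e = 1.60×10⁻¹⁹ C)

p ≈ 8.58×10^-20 kg·m/s

Since qvB = mv²/r, the momentum p = mv = qBr.
p = (1×1.60×10^-19)(4.36)(0.123) = 8.58×10^-20 kg·m/s.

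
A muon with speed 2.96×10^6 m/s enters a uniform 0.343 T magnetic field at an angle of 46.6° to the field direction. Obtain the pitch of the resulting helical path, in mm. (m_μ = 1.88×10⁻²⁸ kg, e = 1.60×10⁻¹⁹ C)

pitch ≈ 43.8 mm

The velocity component along B is v∥ = v cos46.6° = 2.03×10^6 m/s.
The cyclotron period T = 2πm/(qB) = 2.15×10^-8 s is set by m, q, B alone.
Pitch = v∥·T = (2.03×10^6)(2.15×10^-8) = 0.0438 m.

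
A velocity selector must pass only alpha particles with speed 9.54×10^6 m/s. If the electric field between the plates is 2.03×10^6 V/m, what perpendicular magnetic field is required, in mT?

B ≈ 213 mT

qE = qvB ⇒ B = E/v = (2.03×10^6) / (9.54×10^6) = 0.213 T.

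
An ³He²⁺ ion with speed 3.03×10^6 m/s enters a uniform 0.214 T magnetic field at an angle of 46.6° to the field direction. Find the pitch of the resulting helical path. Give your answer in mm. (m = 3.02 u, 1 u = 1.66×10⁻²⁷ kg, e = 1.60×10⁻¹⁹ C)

pitch ≈ 958 mm

The velocity component along B is v∥ = v cos46.6° = 2.08×10^6 m/s.
The cyclotron period T = 2πm/(qB) = 4.60×10^-7 s is set by m, q, B alone.
Pitch = v∥·T = (2.08×10^6)(4.60×10^-7) = 0.958 m.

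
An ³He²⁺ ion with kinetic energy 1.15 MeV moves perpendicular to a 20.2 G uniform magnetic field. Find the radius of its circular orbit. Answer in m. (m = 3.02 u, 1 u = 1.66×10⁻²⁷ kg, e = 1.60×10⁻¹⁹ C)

Convert the energy: K = 1.15 MeV = 1.84×10^-13 J.
v = √(2K/m) = √(2·1.84×10^-13/5.01×10^-27) = 8.57×10^6 m/s.
r = mv/(qB) = (5.01×10^-27)(8.57×10^6) / [(2×1.60×10^-19)(2.02×10^-3)] = 66.4 m.

r ≈ 66.4 m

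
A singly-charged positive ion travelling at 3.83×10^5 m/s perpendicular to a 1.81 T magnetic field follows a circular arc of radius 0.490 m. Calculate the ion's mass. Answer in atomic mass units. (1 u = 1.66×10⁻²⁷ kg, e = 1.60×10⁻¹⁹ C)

m ≈ 223 u

qvB = mv²/r ⇒ m = qBr/v.
m = (1×1.60×10^-19)(1.81)(0.490) / (3.83×10^5) = 3.71×10^-25 kg = 223 u.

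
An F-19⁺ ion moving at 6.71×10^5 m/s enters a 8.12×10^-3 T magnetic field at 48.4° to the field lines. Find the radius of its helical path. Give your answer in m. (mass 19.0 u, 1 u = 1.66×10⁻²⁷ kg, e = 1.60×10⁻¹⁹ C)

r ≈ 12.2 m

Only the perpendicular component v⊥ = v sin48.4° = 5.02×10^5 m/s is bent by the field.
r = m v⊥ /(qB) = (3.15×10^-26)(5.02×10^5) / [(1×1.60×10^-19)(8.12×10^-3)] = 12.2 m.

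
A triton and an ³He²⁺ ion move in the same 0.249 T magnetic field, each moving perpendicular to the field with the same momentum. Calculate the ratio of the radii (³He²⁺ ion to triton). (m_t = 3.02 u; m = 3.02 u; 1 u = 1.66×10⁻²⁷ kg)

ratio ≈ 0.500

r = p/(qB) ⇒ at equal p, r ∝ 1/q.
r_{³He²⁺ ion}/r_{triton} = 0.500.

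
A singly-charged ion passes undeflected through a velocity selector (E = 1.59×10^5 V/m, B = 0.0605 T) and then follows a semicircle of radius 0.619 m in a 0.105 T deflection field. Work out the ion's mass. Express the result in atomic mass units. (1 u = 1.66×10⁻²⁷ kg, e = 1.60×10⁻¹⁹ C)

v = E/B₁ = 2.63×10^6 m/s.
From r = mv/(qB₂), m = qB₂r/v = (1×1.60×10^-19)(0.105)(0.619) / (2.63×10^6) = 3.96×10^-27 kg.
In atomic mass units: m = 3.96×10^-27 / 1.66×10^-27 = 2.38 u.

m ≈ 2.38 u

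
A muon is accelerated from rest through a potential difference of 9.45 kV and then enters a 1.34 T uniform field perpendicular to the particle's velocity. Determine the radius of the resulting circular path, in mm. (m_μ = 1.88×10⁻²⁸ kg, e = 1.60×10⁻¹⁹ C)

r ≈ 3.52 mm

The kinetic energy gained is K = qV = (1×1.60×10^-19)(9450) = 1.51×10^-15 J.
v = √(2K/m) = 4.01×10^6 m/s.
r = mv/(qB) = (1.88×10^-28)(4.01×10^6) / [(1×1.60×10^-19)(1.34)] = 3.52×10^-3 m.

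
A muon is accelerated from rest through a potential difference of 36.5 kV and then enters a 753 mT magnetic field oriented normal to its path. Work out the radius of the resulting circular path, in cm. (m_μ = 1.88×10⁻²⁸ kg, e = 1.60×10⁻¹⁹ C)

r ≈ 1.23 cm

The kinetic energy gained is K = qV = (1×1.60×10^-19)(3.65×10^4) = 5.84×10^-15 J.
v = √(2K/m) = 7.88×10^6 m/s.
r = mv/(qB) = (1.88×10^-28)(7.88×10^6) / [(1×1.60×10^-19)(0.753)] = 0.0123 m.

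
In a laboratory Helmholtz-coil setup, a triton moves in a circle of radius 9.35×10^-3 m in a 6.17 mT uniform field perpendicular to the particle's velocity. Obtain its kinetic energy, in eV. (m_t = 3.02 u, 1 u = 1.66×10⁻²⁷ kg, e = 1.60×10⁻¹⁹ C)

v = qBr/m = (1×1.60×10^-19)(6.17×10^-3)(9.35×10^-3) / (5.01×10^-27) = 1840 m/s.
K = ½mv² = 0.5·(5.01×10^-27)·(1840)² = 8.50×10^-21 J = 0.0531 eV.

K ≈ 0.0531 eV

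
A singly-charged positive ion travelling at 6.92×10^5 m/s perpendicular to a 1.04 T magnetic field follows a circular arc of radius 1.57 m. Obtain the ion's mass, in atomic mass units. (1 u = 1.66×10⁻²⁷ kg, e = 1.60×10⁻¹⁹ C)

m ≈ 227 u

qvB = mv²/r ⇒ m = qBr/v.
m = (1×1.60×10^-19)(1.04)(1.57) / (6.92×10^5) = 3.78×10^-25 kg = 227 u.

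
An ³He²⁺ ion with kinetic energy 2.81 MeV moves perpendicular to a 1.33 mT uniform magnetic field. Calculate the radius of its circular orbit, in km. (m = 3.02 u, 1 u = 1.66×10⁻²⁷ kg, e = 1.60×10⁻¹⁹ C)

Convert the energy: K = 2.81 MeV = 4.50×10^-13 J.
v = √(2K/m) = √(2·4.50×10^-13/5.01×10^-27) = 1.34×10^7 m/s.
r = mv/(qB) = (5.01×10^-27)(1.34×10^7) / [(2×1.60×10^-19)(1.33×10^-3)] = 158 m.

r ≈ 0.158 km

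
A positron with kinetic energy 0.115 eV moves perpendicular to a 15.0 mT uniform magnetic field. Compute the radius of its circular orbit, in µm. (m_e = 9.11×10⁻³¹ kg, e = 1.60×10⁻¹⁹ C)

r ≈ 76.3 µm

Convert the energy: K = 0.115 eV = 1.84×10^-20 J.
v = √(2K/m) = √(2·1.84×10^-20/9.11×10^-31) = 2.01×10^5 m/s.
r = mv/(qB) = (9.11×10^-31)(2.01×10^5) / [(1×1.60×10^-19)(0.0150)] = 7.63×10^-5 m.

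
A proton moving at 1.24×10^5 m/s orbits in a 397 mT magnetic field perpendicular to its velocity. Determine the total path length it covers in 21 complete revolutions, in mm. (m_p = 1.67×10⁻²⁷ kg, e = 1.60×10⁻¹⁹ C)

r = mv/(qB) = 3.26×10^-3 m, so one revolution covers 2πr = 0.0205 m.
In 21 revolutions: L = 21·2πr = 0.430 m.

L ≈ 430 mm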